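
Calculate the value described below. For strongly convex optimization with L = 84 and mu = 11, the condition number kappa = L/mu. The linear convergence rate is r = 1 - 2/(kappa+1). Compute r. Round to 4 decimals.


Step 1: Compute the condition number.
kappa = L/mu = 84/11 = 7.6364
Step 2: Compute the convergence rate.
r = 1 - 2/(kappa + 1) = 1 - 2*mu/(L + mu) = (L - mu)/(L + mu) = 73/95 = 0.7684


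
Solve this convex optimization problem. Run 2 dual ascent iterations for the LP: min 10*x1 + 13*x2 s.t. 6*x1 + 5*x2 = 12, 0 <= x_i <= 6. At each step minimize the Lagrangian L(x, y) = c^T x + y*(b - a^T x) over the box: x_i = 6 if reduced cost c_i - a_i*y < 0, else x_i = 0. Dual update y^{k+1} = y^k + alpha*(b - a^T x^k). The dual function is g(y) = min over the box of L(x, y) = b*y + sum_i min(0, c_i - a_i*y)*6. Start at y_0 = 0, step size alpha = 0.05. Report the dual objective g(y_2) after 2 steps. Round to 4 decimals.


Dual ascent for LP: min 10*x1 + 13*x2, 6*x1 + 5*x2 = 12, 0 <= x_i <= 6
Step 1: y^k = 0.0, reduced costs: (10.0, 13.0)
  x^k = (0.0, 0.0), subgradient = b - a^T x = 12.0
  y^{k+1} = 0.0 + 0.05*12.0 = 0.6
Step 2: y^k = 0.6, reduced costs: (6.4, 10.0)
  x^k = (0.0, 0.0), subgradient = b - a^T x = 12.0
  y^{k+1} = 0.6 + 0.05*12.0 = 1.2
Dual objective at y_2 = 1.2: reduced costs (2.8, 7.0), box minimizer x = (0.0, 0.0)
g(y_2) = b*y + (c1 - a1*y)*x1 + (c2 - a2*y)*x2 = 12*1.2 + 2.8*0.0 + 7.0*0.0 = 14.4 + 0.0 + 0.0 = 14.4


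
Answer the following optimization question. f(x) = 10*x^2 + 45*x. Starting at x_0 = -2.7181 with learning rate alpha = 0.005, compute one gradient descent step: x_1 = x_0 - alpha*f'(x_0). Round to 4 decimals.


We compute the gradient at x_0 and apply the update.
f'(x) = 20*x + 45
f'(-2.7181) = 20*-2.7181 + 45 = -9.362
x_1 = -2.7181 - 0.005*-9.362 = -2.6713


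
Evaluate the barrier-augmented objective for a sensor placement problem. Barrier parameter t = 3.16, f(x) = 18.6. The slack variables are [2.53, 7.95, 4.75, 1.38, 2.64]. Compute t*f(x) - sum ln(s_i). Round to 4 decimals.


Step 1: Compute log-barrier.
ln values: [0.9282, 2.0732, 1.5581, 0.3221, 0.9708]
phi = -(0.9282 + 2.0732 + 1.5581 + 0.3221 + 0.9708) = -5.8524
Step 2: Compute augmented objective.
t*f(x) = 3.16*18.6 = 58.776
Total = 58.776 - 5.8524 = 52.9236


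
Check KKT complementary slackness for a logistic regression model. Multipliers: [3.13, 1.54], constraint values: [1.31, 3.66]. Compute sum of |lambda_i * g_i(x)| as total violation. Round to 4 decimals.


KKT complementary slackness check:
lambda_1 * g_1 = 3.13 * 1.31 = 4.1003
lambda_2 * g_2 = 1.54 * 3.66 = 5.6364
Total violation = 4.1003 + 5.6364 = 9.7367


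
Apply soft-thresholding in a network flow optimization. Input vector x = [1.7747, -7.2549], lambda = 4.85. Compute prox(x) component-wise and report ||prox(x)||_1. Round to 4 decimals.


Soft-thresholding with lambda = 4.85:
prox(1.7747) = sign(1.7747)*max(|1.7747| - 4.85, 0) = 0.0
prox(-7.2549) = sign(-7.2549)*max(|-7.2549| - 4.85, 0) = -2.4049
prox(x) = [0.0, -2.4049]
||prox(x)||_1 = 0.0 + 2.4049 = 2.4049


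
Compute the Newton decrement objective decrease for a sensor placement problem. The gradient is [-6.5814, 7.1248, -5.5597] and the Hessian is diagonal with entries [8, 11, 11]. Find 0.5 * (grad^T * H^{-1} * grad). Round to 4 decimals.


Step 1: H is diagonal, so H^(-1) * g = [-0.8227, 0.6477, -0.5054].
Step 2: g^T H^(-1) g = sum_i g_i^2 / H_ii
  = (-6.5814)^2/8 + (7.1248)^2/11 + (-5.5597)^2/11
  = 5.4144 + 4.6148 + 2.81 = 12.8392
Step 3: Objective decrease = 0.5 * g^T H^(-1) g = 6.4196


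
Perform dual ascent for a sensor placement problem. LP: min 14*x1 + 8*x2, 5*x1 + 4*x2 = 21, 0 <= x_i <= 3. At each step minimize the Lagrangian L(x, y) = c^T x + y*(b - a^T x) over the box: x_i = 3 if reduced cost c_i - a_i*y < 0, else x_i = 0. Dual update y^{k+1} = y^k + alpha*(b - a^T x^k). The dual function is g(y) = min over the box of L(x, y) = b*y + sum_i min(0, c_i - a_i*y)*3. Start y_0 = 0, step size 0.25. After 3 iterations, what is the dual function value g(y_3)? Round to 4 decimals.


Dual ascent for LP: min 14*x1 + 8*x2, 5*x1 + 4*x2 = 21, 0 <= x_i <= 3
Step 1: y^k = 0.0, reduced costs: (14.0, 8.0)
  x^k = (0.0, 0.0), subgradient = b - a^T x = 21.0
  y^{k+1} = 0.0 + 0.25*21.0 = 5.25
Step 2: y^k = 5.25, reduced costs: (-12.25, -13.0)
  x^k = (3.0, 3.0), subgradient = b - a^T x = -6.0
  y^{k+1} = 5.25 + 0.25*-6.0 = 3.75
Step 3: y^k = 3.75, reduced costs: (-4.75, -7.0)
  x^k = (3.0, 3.0), subgradient = b - a^T x = -6.0
  y^{k+1} = 3.75 + 0.25*-6.0 = 2.25
Dual objective at y_3 = 2.25: reduced costs (2.75, -1.0), box minimizer x = (0.0, 3.0)
g(y_3) = b*y + (c1 - a1*y)*x1 + (c2 - a2*y)*x2 = 21*2.25 + 2.75*0.0 + (-1.0)*3.0 = 47.25 + 0.0 - 3.0 = 44.25


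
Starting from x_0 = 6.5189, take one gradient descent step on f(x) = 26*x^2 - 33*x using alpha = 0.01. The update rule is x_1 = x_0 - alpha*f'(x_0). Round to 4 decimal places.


We compute the gradient at x_0 and apply the update.
f'(x) = 52*x - 33
f'(6.5189) = 52*6.5189 - 33 = 305.9828
x_1 = 6.5189 - 0.01*305.9828 = 3.4591


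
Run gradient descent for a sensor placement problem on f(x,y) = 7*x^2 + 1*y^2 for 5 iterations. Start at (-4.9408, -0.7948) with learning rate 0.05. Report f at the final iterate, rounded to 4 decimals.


Gradient descent on f(x,y) = 7*x^2 + 1*y^2.
Starting point: (-4.9408, -0.7948), alpha = 0.05
Step 1: grad_x = 2*7*-4.9408 = -69.1712, grad_y = 2*1*-0.7948 = -1.5896
  x_1 = -4.9408 - 0.05*-69.1712 = -1.4822
  y_1 = -0.7948 - 0.05*-1.5896 = -0.7153
Step 2: grad_x = 2*7*-1.4822 = -20.7514, grad_y = 2*1*-0.7153 = -1.4306
  x_2 = -1.4822 - 0.05*-20.7514 = -0.4447
  y_2 = -0.7153 - 0.05*-1.4306 = -0.6438
Step 3: grad_x = 2*7*-0.4447 = -6.2254, grad_y = 2*1*-0.6438 = -1.2876
  x_3 = -0.4447 - 0.05*-6.2254 = -0.1334
  y_3 = -0.6438 - 0.05*-1.2876 = -0.5794
Step 4: grad_x = 2*7*-0.1334 = -1.8676, grad_y = 2*1*-0.5794 = -1.1588
  x_4 = -0.1334 - 0.05*-1.8676 = -0.04
  y_4 = -0.5794 - 0.05*-1.1588 = -0.5215
Step 5: grad_x = 2*7*-0.04 = -0.5603, grad_y = 2*1*-0.5215 = -1.0429
  x_5 = -0.04 - 0.05*-0.5603 = -0.012
  y_5 = -0.5215 - 0.05*-1.0429 = -0.4693
f(-0.012, -0.4693) = 7*(-0.012)^2 + 1*(-0.4693)^2 = 0.2213


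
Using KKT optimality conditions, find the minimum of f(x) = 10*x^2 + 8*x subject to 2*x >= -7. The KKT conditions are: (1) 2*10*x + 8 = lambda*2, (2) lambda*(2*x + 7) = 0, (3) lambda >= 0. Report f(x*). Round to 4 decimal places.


Step 1: Try lambda = 0 (constraint inactive).
Stationarity: 2*10*x + 8 = 0
x* = -8/(2*10) = -0.4
Check constraint: 2*-0.4 = -0.8 >= -7 -- satisfied.
Step 2: Compute optimal value.
f(x*) = 10*(-0.4)^2 + 8*(-0.4) = -1.6


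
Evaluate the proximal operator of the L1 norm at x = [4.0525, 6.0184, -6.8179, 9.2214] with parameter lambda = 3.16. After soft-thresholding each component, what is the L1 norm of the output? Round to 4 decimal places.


Soft-thresholding with lambda = 3.16:
prox(4.0525) = sign(4.0525)*max(|4.0525| - 3.16, 0) = 0.8925
prox(6.0184) = sign(6.0184)*max(|6.0184| - 3.16, 0) = 2.8584
prox(-6.8179) = sign(-6.8179)*max(|-6.8179| - 3.16, 0) = -3.6579
prox(9.2214) = sign(9.2214)*max(|9.2214| - 3.16, 0) = 6.0614
prox(x) = [0.8925, 2.8584, -3.6579, 6.0614]
||prox(x)||_1 = 0.8925 + 2.8584 + 3.6579 + 6.0614 = 13.4702


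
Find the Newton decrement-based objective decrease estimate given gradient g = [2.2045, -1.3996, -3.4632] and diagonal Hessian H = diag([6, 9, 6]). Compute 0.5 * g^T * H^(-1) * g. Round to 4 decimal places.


Step 1: H is diagonal, so H^(-1) * g = [0.3674, -0.1555, -0.5772].
Step 2: g^T H^(-1) g = sum_i g_i^2 / H_ii
  = (2.2045)^2/6 + (-1.3996)^2/9 + (-3.4632)^2/6
  = 0.81 + 0.2177 + 1.999 = 3.0266
Step 3: Objective decrease = 0.5 * g^T H^(-1) g = 1.5133


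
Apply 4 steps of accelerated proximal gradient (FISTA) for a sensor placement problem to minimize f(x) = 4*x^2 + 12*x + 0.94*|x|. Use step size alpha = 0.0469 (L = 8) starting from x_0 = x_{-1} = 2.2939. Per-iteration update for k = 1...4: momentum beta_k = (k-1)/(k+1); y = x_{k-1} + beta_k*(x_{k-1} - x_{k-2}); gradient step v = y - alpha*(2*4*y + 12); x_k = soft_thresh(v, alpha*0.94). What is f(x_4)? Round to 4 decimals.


FISTA on f(x) = 4*x^2 + 12*x + 0.94*|x|
L = 8, alpha = 0.0469
Iteration 1: beta = 0.0, y = 2.2939 + 0.0*(2.2939 - 2.2939) = 2.2939
  grad(y) = 30.3512, v = y - alpha*grad = 0.8704
  prox(v) = soft_thresh(0.8704, 0.0441) = 0.8263
Iteration 2: beta = 0.3333, y = 0.8263 + 0.3333*(0.8263 - 2.2939) = 0.3372
  grad(y) = 14.6973, v = y - alpha*grad = -0.3521
  prox(v) = soft_thresh(-0.3521, 0.0441) = -0.3081
Iteration 3: beta = 0.5, y = -0.3081 + 0.5*(-0.3081 - 0.8263) = -0.8753
  grad(y) = 4.9979, v = y - alpha*grad = -1.1097
  prox(v) = soft_thresh(-1.1097, 0.0441) = -1.0656
Iteration 4: beta = 0.6, y = -1.0656 + 0.6*(-1.0656 + 0.3081) = -1.5201
  grad(y) = -0.1607, v = y - alpha*grad = -1.5125
  prox(v) = soft_thresh(-1.5125, 0.0441) = -1.4685
f(x_4) = 4*(-1.4685)^2 + 12*(-1.4685) + 0.94*|-1.4685| = -7.6157


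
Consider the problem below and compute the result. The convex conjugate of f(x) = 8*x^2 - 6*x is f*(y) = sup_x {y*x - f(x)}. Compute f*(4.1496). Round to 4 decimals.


f*(y) = sup_x {y*x - a*x^2 - b*x} = sup_x {(y-b)*x - a*x^2}
FOC: (y - b) - 2a*x = 0 => x* = (y - b)/(2a)
x* = (4.1496 + 6)/(2*8) = 0.6344
f*(4.1496) = (y-b)^2/(4a) = (4.1496 + 6)^2/(4*8)
= 103.0144/32 = 3.2192


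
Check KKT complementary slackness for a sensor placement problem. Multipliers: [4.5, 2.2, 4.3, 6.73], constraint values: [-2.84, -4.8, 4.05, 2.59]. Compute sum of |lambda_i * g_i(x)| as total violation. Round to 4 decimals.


KKT complementary slackness check:
lambda_1 * g_1 = 4.5 * -2.84 = -12.78
lambda_2 * g_2 = 2.2 * -4.8 = -10.56
lambda_3 * g_3 = 4.3 * 4.05 = 17.415
lambda_4 * g_4 = 6.73 * 2.59 = 17.4307
Total violation = 12.78 + 10.56 + 17.415 + 17.4307 = 58.1857


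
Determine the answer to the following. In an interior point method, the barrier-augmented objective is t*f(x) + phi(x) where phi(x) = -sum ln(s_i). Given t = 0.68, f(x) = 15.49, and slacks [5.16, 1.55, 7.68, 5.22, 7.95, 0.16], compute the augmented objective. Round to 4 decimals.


Step 1: Compute log-barrier.
ln values: [1.6409, 0.4383, 2.0386, 1.6525, 2.0732, -1.8326]
phi = -(1.6409 + 0.4383 + 2.0386 + 1.6525 + 2.0732 - 1.8326) = -6.0109
Step 2: Compute augmented objective.
t*f(x) = 0.68*15.49 = 10.5332
Total = 10.5332 - 6.0109 = 4.5223


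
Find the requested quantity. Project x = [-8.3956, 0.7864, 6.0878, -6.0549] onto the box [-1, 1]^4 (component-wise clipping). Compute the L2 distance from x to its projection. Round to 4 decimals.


Project each component onto [-1, 1].
clip(-8.3956) = -1.0, clip(0.7864) = 0.7864, clip(6.0878) = 1.0, clip(-6.0549) = -1.0
Projection = [-1.0, 0.7864, 1.0, -1.0]
Squared diffs: [54.6949, 0.0, 25.8857, 25.552]
Distance = sqrt(106.1326) = 10.3021


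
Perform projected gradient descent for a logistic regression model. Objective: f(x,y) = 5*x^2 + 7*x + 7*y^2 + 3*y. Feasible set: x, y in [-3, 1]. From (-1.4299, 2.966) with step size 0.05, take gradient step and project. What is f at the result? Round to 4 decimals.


Step 1: Compute gradient at (-1.4299, 2.966).
grad_x = 2*5*-1.4299 + 7 = -7.299
grad_y = 2*7*2.966 + 3 = 44.524
Step 2: Gradient step.
x_raw = -1.4299 - 0.05*-7.299 = -1.065
y_raw = 2.966 - 0.05*44.524 = 0.7398
Step 3: Project onto [-3, 1].
x_proj = clip(-1.065) = -1.065
y_proj = clip(0.7398) = 0.7398
Step 4: Evaluate f.
f(-1.065, 0.7398) = 4.2665


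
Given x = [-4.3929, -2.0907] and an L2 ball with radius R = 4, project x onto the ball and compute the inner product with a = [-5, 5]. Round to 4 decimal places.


Step 1: Compute ||x|| (intermediates to 6 decimals).
||x|| = sqrt((-4.3929)^2 + (-2.0907)^2) = 4.865038
Step 2: Project.
Since ||x|| > R, scale = R/||x|| = 4/4.865038 = 0.822193, proj(x) = scale * x
proj(x) = [-3.611812, -1.718959]
Step 3: Dot product.
a^T * proj(x) = -5*(-3.611812) + 5*(-1.718959) = 9.4643


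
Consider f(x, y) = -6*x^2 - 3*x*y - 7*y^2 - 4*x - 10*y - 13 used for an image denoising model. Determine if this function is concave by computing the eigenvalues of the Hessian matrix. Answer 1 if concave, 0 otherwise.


The Hessian of f(x,y) = -6*x^2 - 3*x*y - 7*y^2 - 4*x - 10*y - 13 is:
H = [[-12, -3], [-3, -14]]
Trace = -12 - 14 = -26
Determinant = -12*-14 - (-3)^2 = 159
Discriminant = (-26)^2 - 4*159 = 40.0
Eigenvalues: lambda_1 = -16.1623, lambda_2 = -9.8377
The function is concave.

1


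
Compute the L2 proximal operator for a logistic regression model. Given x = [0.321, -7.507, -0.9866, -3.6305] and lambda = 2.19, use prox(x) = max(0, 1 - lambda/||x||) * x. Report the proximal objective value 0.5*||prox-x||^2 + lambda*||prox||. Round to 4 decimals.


Step 1: Compute ||x||.
||x|| = 8.4031
Step 2: Compute scaling factor.
scale = max(0, 1 - 2.19/8.4031) = 0.7394
Step 3: prox(x) = [0.2373, -5.5505, -0.7295, -2.6843]
||prox(x)|| = 6.2131
Step 4: Proximal objective.
0.5*||prox-x||^2 = 2.3981
lambda*||prox|| = 13.6067
Total = 16.0047


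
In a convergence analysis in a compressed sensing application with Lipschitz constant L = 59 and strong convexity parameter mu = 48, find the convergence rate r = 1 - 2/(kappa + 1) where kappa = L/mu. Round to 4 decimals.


Step 1: Compute the condition number.
kappa = L/mu = 59/48 = 1.2292
Step 2: Compute the convergence rate.
r = 1 - 2/(kappa + 1) = 1 - 2*mu/(L + mu) = (L - mu)/(L + mu) = 11/107 = 0.1028


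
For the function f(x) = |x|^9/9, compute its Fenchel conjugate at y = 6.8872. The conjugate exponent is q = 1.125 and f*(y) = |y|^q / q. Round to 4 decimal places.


The conjugate exponent q satisfies 1/p + 1/q = 1.
p = 9, so q = 9/(9 - 1) = 1.125
|y|^q = 6.8872^1.125 = 8.7659
f*(6.8872) = 8.7659 / 1.125 = 7.7919


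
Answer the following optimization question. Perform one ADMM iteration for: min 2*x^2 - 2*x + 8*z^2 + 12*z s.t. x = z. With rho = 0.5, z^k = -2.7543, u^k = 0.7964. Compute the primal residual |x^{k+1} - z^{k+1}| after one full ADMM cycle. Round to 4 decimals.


ADMM iteration with rho = 0.5, z^k = -2.7543, u^k = 0.7964
Step 1: x-update.
Minimize 2*x^2 - 2*x + (0.5/2)*(x + 2.7543 + 0.7964)^2
FOC: (2*2 + 0.5)*x = 2 + 0.5*(-2.7543 - 0.7964)
x^{k+1} = 0.0499
Step 2: z-update.
Minimize 8*z^2 + 12*z + (0.5/2)*(0.0499 - z + 0.7964)^2
FOC: (2*8 + 0.5)*z = -12 + 0.5*(0.0499 + 0.7964)
z^{k+1} = -0.7016
Step 3: u-update.
u^{k+1} = 0.7964 + 0.0499 + 0.7016 = 1.5479
Step 4: Primal residual = |0.0499 + 0.7016| = 0.7515


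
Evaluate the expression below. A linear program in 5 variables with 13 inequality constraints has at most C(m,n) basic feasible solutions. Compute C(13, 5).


Each vertex corresponds to some choice of n active constraints out of m, so the number of vertices is at most C(m, n) = m! / (n!(m-n)!).
m = 13, n = 5
Numerator: 13 * 12 * 11 * 10 * 9
Denominator: 5! = 120
C(13, 5) = 1287


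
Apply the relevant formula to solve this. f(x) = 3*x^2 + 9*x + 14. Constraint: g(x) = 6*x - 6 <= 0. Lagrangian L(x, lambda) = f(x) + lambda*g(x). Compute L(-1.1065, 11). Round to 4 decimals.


Step 1: Evaluate f(x).
f(-1.1065) = 3*(-1.1065)^2 + 9*(-1.1065) + 14 = 7.7145
Step 2: Evaluate g(x).
g(-1.1065) = 6*-1.1065 - 6 = -12.639
Step 3: Compute Lagrangian.
L = 7.7145 + 11*-12.639 = -131.3145


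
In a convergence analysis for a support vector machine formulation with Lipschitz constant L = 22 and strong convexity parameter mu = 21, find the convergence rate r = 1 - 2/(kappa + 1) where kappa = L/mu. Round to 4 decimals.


Step 1: Compute the condition number.
kappa = L/mu = 22/21 = 1.0476
Step 2: Compute the convergence rate.
r = 1 - 2/(kappa + 1) = 1 - 2*mu/(L + mu) = (L - mu)/(L + mu) = 1/43 = 0.0233


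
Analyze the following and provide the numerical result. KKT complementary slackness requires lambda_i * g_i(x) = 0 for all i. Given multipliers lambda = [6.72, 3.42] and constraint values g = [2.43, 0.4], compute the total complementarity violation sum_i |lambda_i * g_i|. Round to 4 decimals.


KKT complementary slackness check:
lambda_1 * g_1 = 6.72 * 2.43 = 16.3296
lambda_2 * g_2 = 3.42 * 0.4 = 1.368
Total violation = 16.3296 + 1.368 = 17.6976


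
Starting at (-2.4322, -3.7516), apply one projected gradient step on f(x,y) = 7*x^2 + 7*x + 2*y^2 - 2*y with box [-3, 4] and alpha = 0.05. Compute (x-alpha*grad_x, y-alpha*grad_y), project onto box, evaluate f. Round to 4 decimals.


Step 1: Compute gradient at (-2.4322, -3.7516).
grad_x = 2*7*-2.4322 + 7 = -27.0508
grad_y = 2*2*-3.7516 - 2 = -17.0064
Step 2: Gradient step.
x_raw = -2.4322 - 0.05*-27.0508 = -1.0797
y_raw = -3.7516 - 0.05*-17.0064 = -2.9013
Step 3: Project onto [-3, 4].
x_proj = clip(-1.0797) = -1.0797
y_proj = clip(-2.9013) = -2.9013
Step 4: Evaluate f.
f(-1.0797, -2.9013) = 23.2395


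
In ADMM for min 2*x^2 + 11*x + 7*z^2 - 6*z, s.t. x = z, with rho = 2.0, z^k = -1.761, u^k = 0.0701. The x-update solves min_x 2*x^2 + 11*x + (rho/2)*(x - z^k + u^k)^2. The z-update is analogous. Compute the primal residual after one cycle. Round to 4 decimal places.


ADMM iteration with rho = 2.0, z^k = -1.761, u^k = 0.0701
Step 1: x-update.
Minimize 2*x^2 + 11*x + (2.0/2)*(x + 1.761 + 0.0701)^2
FOC: (2*2 + 2.0)*x = -11 + 2.0*(-1.761 - 0.0701)
x^{k+1} = -2.4437
Step 2: z-update.
Minimize 7*z^2 - 6*z + (2.0/2)*(-2.4437 - z + 0.0701)^2
FOC: (2*7 + 2.0)*z = 6 + 2.0*(-2.4437 + 0.0701)
z^{k+1} = 0.0783
Step 3: u-update.
u^{k+1} = 0.0701 - 2.4437 - 0.0783 = -2.4519
Step 4: Primal residual = |-2.4437 - 0.0783| = 2.522


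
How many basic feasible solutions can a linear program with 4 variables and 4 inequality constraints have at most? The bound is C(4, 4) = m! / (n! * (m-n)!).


Each vertex corresponds to some choice of n active constraints out of m, so the number of vertices is at most C(m, n) = m! / (n!(m-n)!).
m = 4, n = 4
Numerator: 4 * 3 * 2 * 1
Denominator: 4! = 24
C(4, 4) = 1


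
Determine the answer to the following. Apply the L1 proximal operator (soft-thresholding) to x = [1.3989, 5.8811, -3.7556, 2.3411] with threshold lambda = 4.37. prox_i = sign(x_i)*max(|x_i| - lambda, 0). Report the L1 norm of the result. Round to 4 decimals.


Soft-thresholding with lambda = 4.37:
prox(1.3989) = sign(1.3989)*max(|1.3989| - 4.37, 0) = 0.0
prox(5.8811) = sign(5.8811)*max(|5.8811| - 4.37, 0) = 1.5111
prox(-3.7556) = sign(-3.7556)*max(|-3.7556| - 4.37, 0) = 0.0
prox(2.3411) = sign(2.3411)*max(|2.3411| - 4.37, 0) = 0.0
prox(x) = [0.0, 1.5111, 0.0, 0.0]
||prox(x)||_1 = 0.0 + 1.5111 + 0.0 + 0.0 = 1.5111


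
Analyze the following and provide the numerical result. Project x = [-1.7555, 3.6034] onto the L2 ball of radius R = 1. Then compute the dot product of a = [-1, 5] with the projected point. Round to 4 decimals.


Step 1: Compute ||x|| (intermediates to 6 decimals).
||x|| = sqrt((-1.7555)^2 + 3.6034^2) = 4.008275
Step 2: Project.
Since ||x|| > R, scale = R/||x|| = 1/4.008275 = 0.249484, proj(x) = scale * x
proj(x) = [-0.437969, 0.898991]
Step 3: Dot product.
a^T * proj(x) = -1*(-0.437969) + 5*0.898991 = 4.9329


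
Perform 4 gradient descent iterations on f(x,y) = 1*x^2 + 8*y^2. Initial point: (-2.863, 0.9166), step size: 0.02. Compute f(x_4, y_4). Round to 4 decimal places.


Gradient descent on f(x,y) = 1*x^2 + 8*y^2.
Starting point: (-2.863, 0.9166), alpha = 0.02
Step 1: grad_x = 2*1*-2.863 = -5.726, grad_y = 2*8*0.9166 = 14.6656
  x_1 = -2.863 - 0.02*-5.726 = -2.7485
  y_1 = 0.9166 - 0.02*14.6656 = 0.6233
Step 2: grad_x = 2*1*-2.7485 = -5.497, grad_y = 2*8*0.6233 = 9.9726
  x_2 = -2.7485 - 0.02*-5.497 = -2.6385
  y_2 = 0.6233 - 0.02*9.9726 = 0.4238
Step 3: grad_x = 2*1*-2.6385 = -5.2771, grad_y = 2*8*0.4238 = 6.7814
  x_3 = -2.6385 - 0.02*-5.2771 = -2.533
  y_3 = 0.4238 - 0.02*6.7814 = 0.2882
Step 4: grad_x = 2*1*-2.533 = -5.066, grad_y = 2*8*0.2882 = 4.6113
  x_4 = -2.533 - 0.02*-5.066 = -2.4317
  y_4 = 0.2882 - 0.02*4.6113 = 0.196
f(-2.4317, 0.196) = 1*(-2.4317)^2 + 8*0.196^2 = 6.2203


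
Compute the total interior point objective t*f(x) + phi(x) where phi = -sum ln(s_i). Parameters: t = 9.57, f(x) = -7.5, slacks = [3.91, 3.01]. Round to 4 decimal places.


Step 1: Compute log-barrier.
ln values: [1.3635, 1.1019]
phi = -(1.3635 + 1.1019) = -2.4655
Step 2: Compute augmented objective.
t*f(x) = 9.57*-7.5 = -71.775
Total = -71.775 - 2.4655 = -74.2405


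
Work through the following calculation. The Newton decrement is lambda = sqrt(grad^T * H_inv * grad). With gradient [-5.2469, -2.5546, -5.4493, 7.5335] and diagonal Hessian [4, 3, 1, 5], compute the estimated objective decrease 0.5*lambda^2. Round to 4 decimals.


Step 1: H is diagonal, so H^(-1) * g = [-1.3117, -0.8515, -5.4493, 1.5067].
Step 2: g^T H^(-1) g = sum_i g_i^2 / H_ii
  = (-5.2469)^2/4 + (-2.5546)^2/3 + (-5.4493)^2/1 + (7.5335)^2/5
  = 6.8825 + 2.1753 + 29.6949 + 11.3507 = 50.1034
Step 3: Objective decrease = 0.5 * g^T H^(-1) g = 25.0517


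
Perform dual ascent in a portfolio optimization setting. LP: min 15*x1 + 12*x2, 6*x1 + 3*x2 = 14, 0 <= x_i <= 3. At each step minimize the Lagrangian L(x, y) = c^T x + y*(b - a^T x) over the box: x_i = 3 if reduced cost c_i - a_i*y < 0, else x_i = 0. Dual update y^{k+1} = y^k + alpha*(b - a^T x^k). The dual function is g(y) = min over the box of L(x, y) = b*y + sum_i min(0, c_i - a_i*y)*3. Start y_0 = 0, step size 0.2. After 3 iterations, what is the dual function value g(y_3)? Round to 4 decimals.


Dual ascent for LP: min 15*x1 + 12*x2, 6*x1 + 3*x2 = 14, 0 <= x_i <= 3
Step 1: y^k = 0.0, reduced costs: (15.0, 12.0)
  x^k = (0.0, 0.0), subgradient = b - a^T x = 14.0
  y^{k+1} = 0.0 + 0.2*14.0 = 2.8
Step 2: y^k = 2.8, reduced costs: (-1.8, 3.6)
  x^k = (3.0, 0.0), subgradient = b - a^T x = -4.0
  y^{k+1} = 2.8 + 0.2*-4.0 = 2.0
Step 3: y^k = 2.0, reduced costs: (3.0, 6.0)
  x^k = (0.0, 0.0), subgradient = b - a^T x = 14.0
  y^{k+1} = 2.0 + 0.2*14.0 = 4.8
Dual objective at y_3 = 4.8: reduced costs (-13.8, -2.4), box minimizer x = (3.0, 3.0)
g(y_3) = b*y + (c1 - a1*y)*x1 + (c2 - a2*y)*x2 = 14*4.8 + (-13.8)*3.0 + (-2.4)*3.0 = 67.2 - 41.4 - 7.2 = 18.6


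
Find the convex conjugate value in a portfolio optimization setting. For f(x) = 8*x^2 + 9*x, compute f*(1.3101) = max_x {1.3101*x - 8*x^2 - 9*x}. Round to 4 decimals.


f*(y) = sup_x {y*x - a*x^2 - b*x} = sup_x {(y-b)*x - a*x^2}
FOC: (y - b) - 2a*x = 0 => x* = (y - b)/(2a)
x* = (1.3101 - 9)/(2*8) = -0.4806
f*(1.3101) = (y-b)^2/(4a) = (1.3101 - 9)^2/(4*8)
= 59.1346/32 = 1.848


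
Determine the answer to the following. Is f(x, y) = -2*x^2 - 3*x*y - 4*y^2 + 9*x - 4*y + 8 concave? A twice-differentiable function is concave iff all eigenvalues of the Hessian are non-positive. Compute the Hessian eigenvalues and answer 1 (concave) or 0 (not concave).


The Hessian of f(x,y) = -2*x^2 - 3*x*y - 4*y^2 + 9*x - 4*y + 8 is:
H = [[-4, -3], [-3, -8]]
Trace = -4 - 8 = -12
Determinant = -4*-8 - (-3)^2 = 23
Discriminant = (-12)^2 - 4*23 = 52.0
Eigenvalues: lambda_1 = -9.6056, lambda_2 = -2.3944
The function is concave.

1


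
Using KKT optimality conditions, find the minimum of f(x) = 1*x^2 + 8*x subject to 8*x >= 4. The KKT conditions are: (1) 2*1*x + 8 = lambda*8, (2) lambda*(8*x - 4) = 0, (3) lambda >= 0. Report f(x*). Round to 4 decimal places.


Step 1: Try lambda = 0 (constraint inactive).
x_unc = -8/(2*1) = -4.0
Check: 8*-4.0 = -32.0 < 4 -- violated!
Step 2: Constraint must be active: 8*x = 4
x* = 4/8 = 0.5
lambda = (2*1*0.5 + 8)/8 = 1.125
Step 3: Compute optimal value.
f(x*) = 1*0.5^2 + 8*0.5 = 4.25


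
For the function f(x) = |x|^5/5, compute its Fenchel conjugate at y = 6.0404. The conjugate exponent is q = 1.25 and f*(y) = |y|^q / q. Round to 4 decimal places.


The conjugate exponent q satisfies 1/p + 1/q = 1.
p = 5, so q = 5/(5 - 1) = 1.25
|y|^q = 6.0404^1.25 = 9.4696
f*(6.0404) = 9.4696 / 1.25 = 7.5757


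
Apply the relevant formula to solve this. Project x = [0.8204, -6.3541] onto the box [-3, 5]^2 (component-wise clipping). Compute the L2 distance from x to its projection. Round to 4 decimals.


Project each component onto [-3, 5].
clip(0.8204) = 0.8204, clip(-6.3541) = -3.0
Projection = [0.8204, -3.0]
Squared diffs: [0.0, 11.25]
Distance = sqrt(11.25) = 3.3541


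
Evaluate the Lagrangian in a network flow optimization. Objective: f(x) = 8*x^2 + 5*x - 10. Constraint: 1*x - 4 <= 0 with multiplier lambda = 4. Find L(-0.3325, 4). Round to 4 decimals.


Step 1: Evaluate f(x).
f(-0.3325) = 8*(-0.3325)^2 + 5*(-0.3325) - 10 = -10.7781
Step 2: Evaluate g(x).
g(-0.3325) = 1*-0.3325 - 4 = -4.3325
Step 3: Compute Lagrangian.
L = -10.7781 + 4*-4.3325 = -28.1081


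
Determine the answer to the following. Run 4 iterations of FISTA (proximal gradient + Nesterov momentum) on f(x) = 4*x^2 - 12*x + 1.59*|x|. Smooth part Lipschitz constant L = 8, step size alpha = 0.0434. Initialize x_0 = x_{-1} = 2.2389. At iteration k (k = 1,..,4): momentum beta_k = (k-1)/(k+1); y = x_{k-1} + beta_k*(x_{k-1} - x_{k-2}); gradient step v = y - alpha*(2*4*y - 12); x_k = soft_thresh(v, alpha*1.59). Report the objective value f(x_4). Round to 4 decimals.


FISTA on f(x) = 4*x^2 - 12*x + 1.59*|x|
L = 8, alpha = 0.0434
Iteration 1: beta = 0.0, y = 2.2389 + 0.0*(2.2389 - 2.2389) = 2.2389
  grad(y) = 5.9112, v = y - alpha*grad = 1.9824
  prox(v) = soft_thresh(1.9824, 0.069) = 1.9133
Iteration 2: beta = 0.3333, y = 1.9133 + 0.3333*(1.9133 - 2.2389) = 1.8048
  grad(y) = 2.4386, v = y - alpha*grad = 1.699
  prox(v) = soft_thresh(1.699, 0.069) = 1.63
Iteration 3: beta = 0.5, y = 1.63 + 0.5*(1.63 - 1.9133) = 1.4883
  grad(y) = -0.0935, v = y - alpha*grad = 1.4924
  prox(v) = soft_thresh(1.4924, 0.069) = 1.4234
Iteration 4: beta = 0.6, y = 1.4234 + 0.6*(1.4234 - 1.63) = 1.2994
  grad(y) = -1.6049, v = y - alpha*grad = 1.369
  prox(v) = soft_thresh(1.369, 0.069) = 1.3
f(x_4) = 4*1.3^2 - 12*1.3 + 1.59*|1.3| = -6.773


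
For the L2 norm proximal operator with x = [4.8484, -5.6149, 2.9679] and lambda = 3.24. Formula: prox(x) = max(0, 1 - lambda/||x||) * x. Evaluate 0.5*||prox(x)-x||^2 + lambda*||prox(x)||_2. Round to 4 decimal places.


Step 1: Compute ||x||.
||x|| = 7.9902
Step 2: Compute scaling factor.
scale = max(0, 1 - 3.24/7.9902) = 0.5945
Step 3: prox(x) = [2.8824, -3.3381, 1.7644]
||prox(x)|| = 4.7502
Step 4: Proximal objective.
0.5*||prox-x||^2 = 5.2488
lambda*||prox|| = 15.3906
Total = 20.6393


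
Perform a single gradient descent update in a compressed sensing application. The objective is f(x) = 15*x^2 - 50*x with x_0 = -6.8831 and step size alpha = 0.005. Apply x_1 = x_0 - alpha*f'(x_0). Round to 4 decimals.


We compute the gradient at x_0 and apply the update.
f'(x) = 30*x - 50
f'(-6.8831) = 30*-6.8831 - 50 = -256.493
x_1 = -6.8831 - 0.005*-256.493 = -5.6006


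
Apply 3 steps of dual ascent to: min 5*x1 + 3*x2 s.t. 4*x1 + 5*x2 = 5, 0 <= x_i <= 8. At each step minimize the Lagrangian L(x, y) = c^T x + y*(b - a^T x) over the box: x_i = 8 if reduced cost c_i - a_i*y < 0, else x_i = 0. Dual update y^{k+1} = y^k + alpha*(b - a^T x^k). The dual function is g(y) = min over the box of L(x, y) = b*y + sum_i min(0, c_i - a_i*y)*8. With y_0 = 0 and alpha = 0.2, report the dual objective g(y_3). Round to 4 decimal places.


Dual ascent for LP: min 5*x1 + 3*x2, 4*x1 + 5*x2 = 5, 0 <= x_i <= 8
Step 1: y^k = 0.0, reduced costs: (5.0, 3.0)
  x^k = (0.0, 0.0), subgradient = b - a^T x = 5.0
  y^{k+1} = 0.0 + 0.2*5.0 = 1.0
Step 2: y^k = 1.0, reduced costs: (1.0, -2.0)
  x^k = (0.0, 8.0), subgradient = b - a^T x = -35.0
  y^{k+1} = 1.0 + 0.2*-35.0 = -6.0
Step 3: y^k = -6.0, reduced costs: (29.0, 33.0)
  x^k = (0.0, 0.0), subgradient = b - a^T x = 5.0
  y^{k+1} = -6.0 + 0.2*5.0 = -5.0
Dual objective at y_3 = -5.0: reduced costs (25.0, 28.0), box minimizer x = (0.0, 0.0)
g(y_3) = b*y + (c1 - a1*y)*x1 + (c2 - a2*y)*x2 = 5*(-5.0) + 25.0*0.0 + 28.0*0.0 = -25.0 + 0.0 + 0.0 = -25.0


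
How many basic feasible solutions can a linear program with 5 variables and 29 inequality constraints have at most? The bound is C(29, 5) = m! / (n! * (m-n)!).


Each vertex corresponds to some choice of n active constraints out of m, so the number of vertices is at most C(m, n) = m! / (n!(m-n)!).
m = 29, n = 5
Numerator: 29 * 28 * 27 * 26 * 25
Denominator: 5! = 120
C(29, 5) = 118755


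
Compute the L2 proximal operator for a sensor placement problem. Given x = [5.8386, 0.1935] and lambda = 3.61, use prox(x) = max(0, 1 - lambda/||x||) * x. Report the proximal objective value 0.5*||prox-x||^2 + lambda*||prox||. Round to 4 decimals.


Step 1: Compute ||x||.
||x|| = 5.8418
Step 2: Compute scaling factor.
scale = max(0, 1 - 3.61/5.8418) = 0.382
Step 3: prox(x) = [2.2306, 0.0739]
||prox(x)|| = 2.2318
Step 4: Proximal objective.
0.5*||prox-x||^2 = 6.5161
lambda*||prox|| = 8.0568
Total = 14.5729


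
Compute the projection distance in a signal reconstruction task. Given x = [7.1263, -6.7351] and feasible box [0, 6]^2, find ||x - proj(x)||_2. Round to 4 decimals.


Project each component onto [0, 6].
clip(7.1263) = 6.0, clip(-6.7351) = 0.0
Projection = [6.0, 0.0]
Squared diffs: [1.2686, 45.3616]
Distance = sqrt(46.6302) = 6.8286


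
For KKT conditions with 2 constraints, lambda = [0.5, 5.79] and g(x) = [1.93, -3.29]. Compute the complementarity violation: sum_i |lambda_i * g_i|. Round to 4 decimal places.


KKT complementary slackness check:
lambda_1 * g_1 = 0.5 * 1.93 = 0.965
lambda_2 * g_2 = 5.79 * -3.29 = -19.0491
Total violation = 0.965 + 19.0491 = 20.0141


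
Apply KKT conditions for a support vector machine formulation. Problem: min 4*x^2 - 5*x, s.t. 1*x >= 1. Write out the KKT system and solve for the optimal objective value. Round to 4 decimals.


Step 1: Try lambda = 0 (constraint inactive).
x_unc = 5/(2*4) = 0.625
Check: 1*0.625 = 0.625 < 1 -- violated!
Step 2: Constraint must be active: 1*x = 1
x* = 1/1 = 1.0
lambda = (2*4*1.0 - 5)/1 = 3.0
Step 3: Compute optimal value.
f(x*) = 4*1.0^2 - 5*1.0 = -1.0


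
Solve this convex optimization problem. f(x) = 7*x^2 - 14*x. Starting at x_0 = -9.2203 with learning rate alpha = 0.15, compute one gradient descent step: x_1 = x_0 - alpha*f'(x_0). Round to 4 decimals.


We compute the gradient at x_0 and apply the update.
f'(x) = 14*x - 14
f'(-9.2203) = 14*-9.2203 - 14 = -143.0842
x_1 = -9.2203 - 0.15*-143.0842 = 12.2423


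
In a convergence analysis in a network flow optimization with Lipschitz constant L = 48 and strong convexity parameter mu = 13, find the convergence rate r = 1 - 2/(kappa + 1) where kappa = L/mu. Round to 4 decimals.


Step 1: Compute the condition number.
kappa = L/mu = 48/13 = 3.6923
Step 2: Compute the convergence rate.
r = 1 - 2/(kappa + 1) = 1 - 2*mu/(L + mu) = (L - mu)/(L + mu) = 35/61 = 0.5738


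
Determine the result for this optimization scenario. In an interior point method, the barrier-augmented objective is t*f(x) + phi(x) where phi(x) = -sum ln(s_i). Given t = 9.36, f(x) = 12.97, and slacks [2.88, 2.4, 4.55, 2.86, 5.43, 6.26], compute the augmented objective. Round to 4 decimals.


Step 1: Compute log-barrier.
ln values: [1.0578, 0.8755, 1.5151, 1.0508, 1.6919, 1.8342]
phi = -(1.0578 + 0.8755 + 1.5151 + 1.0508 + 1.6919 + 1.8342) = -8.0253
Step 2: Compute augmented objective.
t*f(x) = 9.36*12.97 = 121.3992
Total = 121.3992 - 8.0253 = 113.3739


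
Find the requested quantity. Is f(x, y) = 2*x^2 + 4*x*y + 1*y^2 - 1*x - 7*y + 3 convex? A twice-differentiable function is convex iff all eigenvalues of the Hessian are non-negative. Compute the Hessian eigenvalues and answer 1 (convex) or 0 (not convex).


The Hessian of f(x,y) = 2*x^2 + 4*x*y + 1*y^2 - 1*x - 7*y + 3 is:
H = [[4, 4], [4, 2]]
Trace = 4 + 2 = 6
Determinant = 4*2 - (4)^2 = -8
Discriminant = (6)^2 - 4*-8 = 68.0
Eigenvalues: lambda_1 = -1.1231, lambda_2 = 7.1231
The function is not convex.

0


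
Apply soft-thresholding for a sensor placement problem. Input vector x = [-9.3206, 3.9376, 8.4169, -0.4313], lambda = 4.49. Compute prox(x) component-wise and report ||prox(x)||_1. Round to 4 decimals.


Soft-thresholding with lambda = 4.49:
prox(-9.3206) = sign(-9.3206)*max(|-9.3206| - 4.49, 0) = -4.8306
prox(3.9376) = sign(3.9376)*max(|3.9376| - 4.49, 0) = 0.0
prox(8.4169) = sign(8.4169)*max(|8.4169| - 4.49, 0) = 3.9269
prox(-0.4313) = sign(-0.4313)*max(|-0.4313| - 4.49, 0) = 0.0
prox(x) = [-4.8306, 0.0, 3.9269, 0.0]
||prox(x)||_1 = 4.8306 + 0.0 + 3.9269 + 0.0 = 8.7575


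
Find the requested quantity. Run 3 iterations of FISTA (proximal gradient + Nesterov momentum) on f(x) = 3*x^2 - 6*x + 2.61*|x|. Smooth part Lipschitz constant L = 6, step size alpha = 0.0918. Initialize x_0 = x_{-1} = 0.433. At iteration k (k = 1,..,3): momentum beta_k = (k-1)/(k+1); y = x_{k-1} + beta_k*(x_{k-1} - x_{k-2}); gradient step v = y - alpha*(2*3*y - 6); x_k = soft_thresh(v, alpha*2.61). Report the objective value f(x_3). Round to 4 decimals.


FISTA on f(x) = 3*x^2 - 6*x + 2.61*|x|
L = 6, alpha = 0.0918
Iteration 1: beta = 0.0, y = 0.433 + 0.0*(0.433 - 0.433) = 0.433
  grad(y) = -3.402, v = y - alpha*grad = 0.7453
  prox(v) = soft_thresh(0.7453, 0.2396) = 0.5057
Iteration 2: beta = 0.3333, y = 0.5057 + 0.3333*(0.5057 - 0.433) = 0.5299
  grad(y) = -2.8204, v = y - alpha*grad = 0.7888
  prox(v) = soft_thresh(0.7888, 0.2396) = 0.5493
Iteration 3: beta = 0.5, y = 0.5493 + 0.5*(0.5493 - 0.5057) = 0.571
  grad(y) = -2.5739, v = y - alpha*grad = 0.8073
  prox(v) = soft_thresh(0.8073, 0.2396) = 0.5677
f(x_3) = 3*0.5677^2 - 6*0.5677 + 2.61*|0.5677| = -0.9577


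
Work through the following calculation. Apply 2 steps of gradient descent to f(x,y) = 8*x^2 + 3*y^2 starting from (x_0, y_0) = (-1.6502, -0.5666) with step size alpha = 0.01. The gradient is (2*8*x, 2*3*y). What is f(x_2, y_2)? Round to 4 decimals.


Gradient descent on f(x,y) = 8*x^2 + 3*y^2.
Starting point: (-1.6502, -0.5666), alpha = 0.01
Step 1: grad_x = 2*8*-1.6502 = -26.4032, grad_y = 2*3*-0.5666 = -3.3996
  x_1 = -1.6502 - 0.01*-26.4032 = -1.3862
  y_1 = -0.5666 - 0.01*-3.3996 = -0.5326
Step 2: grad_x = 2*8*-1.3862 = -22.1787, grad_y = 2*3*-0.5326 = -3.1956
  x_2 = -1.3862 - 0.01*-22.1787 = -1.1644
  y_2 = -0.5326 - 0.01*-3.1956 = -0.5006
f(-1.1644, -0.5006) = 8*(-1.1644)^2 + 3*(-0.5006)^2 = 11.5982


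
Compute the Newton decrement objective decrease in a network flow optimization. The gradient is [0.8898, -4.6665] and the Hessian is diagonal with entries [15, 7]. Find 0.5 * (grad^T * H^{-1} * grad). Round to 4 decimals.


Step 1: H is diagonal, so H^(-1) * g = [0.0593, -0.6666].
Step 2: g^T H^(-1) g = sum_i g_i^2 / H_ii
  = (0.8898)^2/15 + (-4.6665)^2/7
  = 0.0528 + 3.1109 = 3.1637
Step 3: Objective decrease = 0.5 * g^T H^(-1) g = 1.5818


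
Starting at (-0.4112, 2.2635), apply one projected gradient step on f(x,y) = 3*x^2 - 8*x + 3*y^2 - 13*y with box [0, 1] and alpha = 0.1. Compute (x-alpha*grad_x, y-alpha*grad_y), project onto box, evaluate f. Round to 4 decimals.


Step 1: Compute gradient at (-0.4112, 2.2635).
grad_x = 2*3*-0.4112 - 8 = -10.4672
grad_y = 2*3*2.2635 - 13 = 0.581
Step 2: Gradient step.
x_raw = -0.4112 - 0.1*-10.4672 = 0.6355
y_raw = 2.2635 - 0.1*0.581 = 2.2054
Step 3: Project onto [0, 1].
x_proj = clip(0.6355) = 0.6355
y_proj = clip(2.2054) = 1.0
Step 4: Evaluate f.
f(0.6355, 1.0) = -13.8725


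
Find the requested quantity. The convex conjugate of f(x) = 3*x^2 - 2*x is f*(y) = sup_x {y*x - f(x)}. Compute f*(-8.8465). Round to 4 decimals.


f*(y) = sup_x {y*x - a*x^2 - b*x} = sup_x {(y-b)*x - a*x^2}
FOC: (y - b) - 2a*x = 0 => x* = (y - b)/(2a)
x* = (-8.8465 + 2)/(2*3) = -1.1411
f*(-8.8465) = (y-b)^2/(4a) = (-8.8465 + 2)^2/(4*3)
= 46.8746/12 = 3.9062


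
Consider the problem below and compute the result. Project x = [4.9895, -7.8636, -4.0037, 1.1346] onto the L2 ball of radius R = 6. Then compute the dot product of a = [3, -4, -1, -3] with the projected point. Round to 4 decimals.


Step 1: Compute ||x|| (intermediates to 6 decimals).
||x|| = sqrt(4.9895^2 + (-7.8636)^2 + (-4.0037)^2 + 1.1346^2) = 10.200404
Step 2: Project.
Since ||x|| > R, scale = R/||x|| = 6/10.200404 = 0.588212, proj(x) = scale * x
proj(x) = [2.934884, -4.625464, -2.355024, 0.667385]
Step 3: Dot product.
a^T * proj(x) = 3*2.934884 - 4*(-4.625464) - 1*(-2.355024) - 3*0.667385 = 27.6594


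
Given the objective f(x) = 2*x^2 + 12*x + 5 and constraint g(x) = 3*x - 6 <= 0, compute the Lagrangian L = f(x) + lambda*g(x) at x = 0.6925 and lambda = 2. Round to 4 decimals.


Step 1: Evaluate f(x).
f(0.6925) = 2*0.6925^2 + 12*0.6925 + 5 = 14.2691
Step 2: Evaluate g(x).
g(0.6925) = 3*0.6925 - 6 = -3.9225
Step 3: Compute Lagrangian.
L = 14.2691 + 2*-3.9225 = 6.4241


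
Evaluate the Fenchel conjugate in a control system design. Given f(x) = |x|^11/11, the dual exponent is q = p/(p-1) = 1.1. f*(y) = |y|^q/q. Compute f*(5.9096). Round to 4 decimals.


The conjugate exponent q satisfies 1/p + 1/q = 1.
p = 11, so q = 11/(11 - 1) = 1.1
|y|^q = 5.9096^1.1 = 7.0585
f*(5.9096) = 7.0585 / 1.1 = 6.4168


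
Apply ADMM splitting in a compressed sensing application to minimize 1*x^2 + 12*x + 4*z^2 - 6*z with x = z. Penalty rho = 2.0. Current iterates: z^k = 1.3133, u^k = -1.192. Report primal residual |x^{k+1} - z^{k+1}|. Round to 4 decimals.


ADMM iteration with rho = 2.0, z^k = 1.3133, u^k = -1.192
Step 1: x-update.
Minimize 1*x^2 + 12*x + (2.0/2)*(x - 1.3133 - 1.192)^2
FOC: (2*1 + 2.0)*x = -12 + 2.0*(1.3133 + 1.192)
x^{k+1} = -1.7474
Step 2: z-update.
Minimize 4*z^2 - 6*z + (2.0/2)*(-1.7474 - z - 1.192)^2
FOC: (2*4 + 2.0)*z = 6 + 2.0*(-1.7474 - 1.192)
z^{k+1} = 0.0121
Step 3: u-update.
u^{k+1} = -1.192 - 1.7474 - 0.0121 = -2.9515
Step 4: Primal residual = |-1.7474 - 0.0121| = 1.7595


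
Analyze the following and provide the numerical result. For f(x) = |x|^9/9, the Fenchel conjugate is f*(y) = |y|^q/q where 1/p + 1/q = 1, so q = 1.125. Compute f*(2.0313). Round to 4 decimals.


The conjugate exponent q satisfies 1/p + 1/q = 1.
p = 9, so q = 9/(9 - 1) = 1.125
|y|^q = 2.0313^1.125 = 2.2195
f*(2.0313) = 2.2195 / 1.125 = 1.9728


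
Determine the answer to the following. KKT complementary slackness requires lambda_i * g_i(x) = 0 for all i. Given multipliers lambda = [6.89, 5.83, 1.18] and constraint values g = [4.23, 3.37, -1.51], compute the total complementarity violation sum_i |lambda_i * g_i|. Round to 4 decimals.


KKT complementary slackness check:
lambda_1 * g_1 = 6.89 * 4.23 = 29.1447
lambda_2 * g_2 = 5.83 * 3.37 = 19.6471
lambda_3 * g_3 = 1.18 * -1.51 = -1.7818
Total violation = 29.1447 + 19.6471 + 1.7818 = 50.5736


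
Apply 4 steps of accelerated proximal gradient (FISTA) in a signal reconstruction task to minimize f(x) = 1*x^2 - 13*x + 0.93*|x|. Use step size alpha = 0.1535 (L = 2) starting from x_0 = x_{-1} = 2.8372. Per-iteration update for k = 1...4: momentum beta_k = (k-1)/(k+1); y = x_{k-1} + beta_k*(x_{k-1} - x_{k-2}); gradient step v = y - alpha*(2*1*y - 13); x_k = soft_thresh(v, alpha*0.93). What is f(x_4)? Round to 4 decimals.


FISTA on f(x) = 1*x^2 - 13*x + 0.93*|x|
L = 2, alpha = 0.1535
Iteration 1: beta = 0.0, y = 2.8372 + 0.0*(2.8372 - 2.8372) = 2.8372
  grad(y) = -7.3256, v = y - alpha*grad = 3.9617
  prox(v) = soft_thresh(3.9617, 0.1428) = 3.8189
Iteration 2: beta = 0.3333, y = 3.8189 + 0.3333*(3.8189 - 2.8372) = 4.1462
  grad(y) = -4.7077, v = y - alpha*grad = 4.8688
  prox(v) = soft_thresh(4.8688, 0.1428) = 4.726
Iteration 3: beta = 0.5, y = 4.726 + 0.5*(4.726 - 3.8189) = 5.1796
  grad(y) = -2.6408, v = y - alpha*grad = 5.585
  prox(v) = soft_thresh(5.585, 0.1428) = 5.4422
Iteration 4: beta = 0.6, y = 5.4422 + 0.6*(5.4422 - 4.726) = 5.8719
  grad(y) = -1.2562, v = y - alpha*grad = 6.0647
  prox(v) = soft_thresh(6.0647, 0.1428) = 5.922
f(x_4) = 1*5.922^2 - 13*5.922 + 0.93*|5.922| = -36.4085


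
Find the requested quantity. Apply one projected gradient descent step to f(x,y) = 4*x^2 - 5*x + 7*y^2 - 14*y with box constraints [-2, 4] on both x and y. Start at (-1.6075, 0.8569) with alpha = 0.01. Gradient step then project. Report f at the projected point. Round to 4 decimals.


Step 1: Compute gradient at (-1.6075, 0.8569).
grad_x = 2*4*-1.6075 - 5 = -17.86
grad_y = 2*7*0.8569 - 14 = -2.0034
Step 2: Gradient step.
x_raw = -1.6075 - 0.01*-17.86 = -1.4289
y_raw = 0.8569 - 0.01*-2.0034 = 0.8769
Step 3: Project onto [-2, 4].
x_proj = clip(-1.4289) = -1.4289
y_proj = clip(0.8769) = 0.8769
Step 4: Evaluate f.
f(-1.4289, 0.8769) = 8.4175
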